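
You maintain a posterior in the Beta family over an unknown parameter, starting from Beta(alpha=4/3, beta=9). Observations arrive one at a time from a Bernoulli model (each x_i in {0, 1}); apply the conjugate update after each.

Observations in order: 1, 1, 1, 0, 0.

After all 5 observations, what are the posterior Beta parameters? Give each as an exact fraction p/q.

alpha=13/3, beta=11

obs 1: x=1 → posterior Beta(7/3, 9)
obs 2: x=1 → posterior Beta(10/3, 9)
obs 3: x=1 → posterior Beta(13/3, 9)
obs 4: x=0 → posterior Beta(13/3, 10)
obs 5: x=0 → posterior Beta(13/3, 11)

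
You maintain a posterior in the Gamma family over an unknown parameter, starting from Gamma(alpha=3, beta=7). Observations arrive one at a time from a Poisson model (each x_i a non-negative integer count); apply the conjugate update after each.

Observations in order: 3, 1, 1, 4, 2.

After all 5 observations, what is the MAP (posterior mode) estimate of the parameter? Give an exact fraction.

13/12

obs 1: x=3 → posterior Gamma(6, 8)
obs 2: x=1 → posterior Gamma(7, 9)
obs 3: x=1 → posterior Gamma(8, 10)
obs 4: x=4 → posterior Gamma(12, 11)
obs 5: x=2 → posterior Gamma(14, 12)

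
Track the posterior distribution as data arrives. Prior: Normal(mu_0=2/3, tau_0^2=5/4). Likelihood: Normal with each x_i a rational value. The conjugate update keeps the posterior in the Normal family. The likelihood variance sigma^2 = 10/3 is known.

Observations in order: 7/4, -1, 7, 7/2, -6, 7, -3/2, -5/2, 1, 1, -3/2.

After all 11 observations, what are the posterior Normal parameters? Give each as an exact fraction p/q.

mu_0=379/492, tau_0^2=10/41

obs 1: x=7/4 → posterior Normal(127/132, 10/11)
obs 2: x=-1 → posterior Normal(13/24, 5/7)
obs 3: x=7 → posterior Normal(343/204, 10/17)
obs 4: x=7/2 → posterior Normal(469/240, 1/2)
obs 5: x=-6 → posterior Normal(11/12, 10/23)
obs 6: x=7 → posterior Normal(505/312, 5/13)
obs 7: x=-3/2 → posterior Normal(451/348, 10/29)
obs 8: x=-5/2 → posterior Normal(361/384, 5/16)
obs 9: x=1 → posterior Normal(397/420, 2/7)
obs 10: x=1 → posterior Normal(433/456, 5/19)
obs 11: x=-3/2 → posterior Normal(379/492, 10/41)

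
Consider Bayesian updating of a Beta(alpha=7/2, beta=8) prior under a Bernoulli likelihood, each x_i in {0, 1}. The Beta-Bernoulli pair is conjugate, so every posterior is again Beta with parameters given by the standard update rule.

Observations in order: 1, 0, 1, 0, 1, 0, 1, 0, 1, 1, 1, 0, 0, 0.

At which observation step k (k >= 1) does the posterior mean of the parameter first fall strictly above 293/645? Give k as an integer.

obs 1: x=1 → posterior Beta(9/2, 8)
obs 2: x=0 → posterior Beta(9/2, 9)
obs 3: x=1 → posterior Beta(11/2, 9)
obs 4: x=0 → posterior Beta(11/2, 10)
obs 5: x=1 → posterior Beta(13/2, 10)
obs 6: x=0 → posterior Beta(13/2, 11)
obs 7: x=1 → posterior Beta(15/2, 11)
obs 8: x=0 → posterior Beta(15/2, 12)
obs 9: x=1 → posterior Beta(17/2, 12)
obs 10: x=1 → posterior Beta(19/2, 12)
obs 11: x=1 → posterior Beta(21/2, 12)
obs 12: x=0 → posterior Beta(21/2, 13)
obs 13: x=0 → posterior Beta(21/2, 14)
obs 14: x=0 → posterior Beta(21/2, 15)

k = 11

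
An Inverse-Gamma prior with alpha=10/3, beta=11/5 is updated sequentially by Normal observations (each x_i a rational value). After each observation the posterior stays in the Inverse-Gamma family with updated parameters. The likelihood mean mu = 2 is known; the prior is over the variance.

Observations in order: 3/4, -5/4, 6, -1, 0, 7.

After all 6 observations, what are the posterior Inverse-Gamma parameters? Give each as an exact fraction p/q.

alpha=19/3, beta=2821/80

obs 1: x=3/4 → posterior Inverse-Gamma(23/6, 477/160)
obs 2: x=-5/4 → posterior Inverse-Gamma(13/3, 661/80)
obs 3: x=6 → posterior Inverse-Gamma(29/6, 1301/80)
obs 4: x=-1 → posterior Inverse-Gamma(16/3, 1661/80)
obs 5: x=0 → posterior Inverse-Gamma(35/6, 1821/80)
obs 6: x=7 → posterior Inverse-Gamma(19/3, 2821/80)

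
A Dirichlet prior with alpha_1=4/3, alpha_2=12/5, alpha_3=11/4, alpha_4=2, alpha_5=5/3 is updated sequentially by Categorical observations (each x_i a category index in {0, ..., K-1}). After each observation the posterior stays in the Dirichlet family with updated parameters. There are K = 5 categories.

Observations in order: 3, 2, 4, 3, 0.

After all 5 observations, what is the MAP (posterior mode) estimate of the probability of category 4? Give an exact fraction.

obs 1: x=3 → posterior Dirichlet(4/3, 12/5, 11/4, 3, 5/3)
obs 2: x=2 → posterior Dirichlet(4/3, 12/5, 15/4, 3, 5/3)
obs 3: x=4 → posterior Dirichlet(4/3, 12/5, 15/4, 3, 8/3)
obs 4: x=3 → posterior Dirichlet(4/3, 12/5, 15/4, 4, 8/3)
obs 5: x=0 → posterior Dirichlet(7/3, 12/5, 15/4, 4, 8/3)

100/609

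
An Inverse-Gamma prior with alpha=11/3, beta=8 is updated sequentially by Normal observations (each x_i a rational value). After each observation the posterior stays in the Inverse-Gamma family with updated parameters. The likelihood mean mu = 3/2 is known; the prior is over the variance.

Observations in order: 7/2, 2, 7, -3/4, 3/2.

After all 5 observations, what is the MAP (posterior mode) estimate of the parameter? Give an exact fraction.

obs 1: x=7/2 → posterior Inverse-Gamma(25/6, 10)
obs 2: x=2 → posterior Inverse-Gamma(14/3, 81/8)
obs 3: x=7 → posterior Inverse-Gamma(31/6, 101/4)
obs 4: x=-3/4 → posterior Inverse-Gamma(17/3, 889/32)
obs 5: x=3/2 → posterior Inverse-Gamma(37/6, 889/32)

2667/688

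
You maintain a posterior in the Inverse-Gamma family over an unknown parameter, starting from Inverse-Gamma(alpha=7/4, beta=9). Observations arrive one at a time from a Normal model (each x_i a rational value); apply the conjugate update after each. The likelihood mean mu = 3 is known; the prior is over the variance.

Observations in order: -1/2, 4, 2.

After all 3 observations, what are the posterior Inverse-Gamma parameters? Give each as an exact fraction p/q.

obs 1: x=-1/2 → posterior Inverse-Gamma(9/4, 121/8)
obs 2: x=4 → posterior Inverse-Gamma(11/4, 125/8)
obs 3: x=2 → posterior Inverse-Gamma(13/4, 129/8)

alpha=13/4, beta=129/8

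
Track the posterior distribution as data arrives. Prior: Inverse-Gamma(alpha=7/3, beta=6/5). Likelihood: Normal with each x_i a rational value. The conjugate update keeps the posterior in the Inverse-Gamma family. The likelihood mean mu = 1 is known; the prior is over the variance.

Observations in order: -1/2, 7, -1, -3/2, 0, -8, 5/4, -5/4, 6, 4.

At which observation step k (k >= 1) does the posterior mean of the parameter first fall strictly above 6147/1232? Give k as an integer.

k = 2

obs 1: x=-1/2 → posterior Inverse-Gamma(17/6, 93/40)
obs 2: x=7 → posterior Inverse-Gamma(10/3, 813/40)
obs 3: x=-1 → posterior Inverse-Gamma(23/6, 893/40)
obs 4: x=-3/2 → posterior Inverse-Gamma(13/3, 509/20)
obs 5: x=0 → posterior Inverse-Gamma(29/6, 519/20)
obs 6: x=-8 → posterior Inverse-Gamma(16/3, 1329/20)
obs 7: x=5/4 → posterior Inverse-Gamma(35/6, 10637/160)
obs 8: x=-5/4 → posterior Inverse-Gamma(19/3, 5521/80)
obs 9: x=6 → posterior Inverse-Gamma(41/6, 6521/80)
obs 10: x=4 → posterior Inverse-Gamma(22/3, 6881/80)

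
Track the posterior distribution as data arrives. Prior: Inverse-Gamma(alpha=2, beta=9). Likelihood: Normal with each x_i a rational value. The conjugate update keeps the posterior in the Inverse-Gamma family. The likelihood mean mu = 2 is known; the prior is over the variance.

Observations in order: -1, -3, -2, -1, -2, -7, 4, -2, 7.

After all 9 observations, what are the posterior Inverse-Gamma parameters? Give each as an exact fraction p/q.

alpha=13/2, beta=219/2

obs 1: x=-1 → posterior Inverse-Gamma(5/2, 27/2)
obs 2: x=-3 → posterior Inverse-Gamma(3, 26)
obs 3: x=-2 → posterior Inverse-Gamma(7/2, 34)
obs 4: x=-1 → posterior Inverse-Gamma(4, 77/2)
obs 5: x=-2 → posterior Inverse-Gamma(9/2, 93/2)
obs 6: x=-7 → posterior Inverse-Gamma(5, 87)
obs 7: x=4 → posterior Inverse-Gamma(11/2, 89)
obs 8: x=-2 → posterior Inverse-Gamma(6, 97)
obs 9: x=7 → posterior Inverse-Gamma(13/2, 219/2)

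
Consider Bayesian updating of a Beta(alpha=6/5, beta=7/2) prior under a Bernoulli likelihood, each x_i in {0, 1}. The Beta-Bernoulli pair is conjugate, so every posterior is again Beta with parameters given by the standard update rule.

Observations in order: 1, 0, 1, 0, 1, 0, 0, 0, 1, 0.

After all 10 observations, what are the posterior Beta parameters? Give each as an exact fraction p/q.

obs 1: x=1 → posterior Beta(11/5, 7/2)
obs 2: x=0 → posterior Beta(11/5, 9/2)
obs 3: x=1 → posterior Beta(16/5, 9/2)
obs 4: x=0 → posterior Beta(16/5, 11/2)
obs 5: x=1 → posterior Beta(21/5, 11/2)
obs 6: x=0 → posterior Beta(21/5, 13/2)
obs 7: x=0 → posterior Beta(21/5, 15/2)
obs 8: x=0 → posterior Beta(21/5, 17/2)
obs 9: x=1 → posterior Beta(26/5, 17/2)
obs 10: x=0 → posterior Beta(26/5, 19/2)

alpha=26/5, beta=19/2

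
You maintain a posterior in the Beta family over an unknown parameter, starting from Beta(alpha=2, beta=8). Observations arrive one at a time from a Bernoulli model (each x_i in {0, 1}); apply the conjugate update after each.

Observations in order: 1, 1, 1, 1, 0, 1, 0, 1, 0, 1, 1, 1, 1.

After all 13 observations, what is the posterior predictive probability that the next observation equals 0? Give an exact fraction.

obs 1: x=1 → posterior Beta(3, 8)
obs 2: x=1 → posterior Beta(4, 8)
obs 3: x=1 → posterior Beta(5, 8)
obs 4: x=1 → posterior Beta(6, 8)
obs 5: x=0 → posterior Beta(6, 9)
obs 6: x=1 → posterior Beta(7, 9)
obs 7: x=0 → posterior Beta(7, 10)
obs 8: x=1 → posterior Beta(8, 10)
obs 9: x=0 → posterior Beta(8, 11)
obs 10: x=1 → posterior Beta(9, 11)
obs 11: x=1 → posterior Beta(10, 11)
obs 12: x=1 → posterior Beta(11, 11)
obs 13: x=1 → posterior Beta(12, 11)

11/23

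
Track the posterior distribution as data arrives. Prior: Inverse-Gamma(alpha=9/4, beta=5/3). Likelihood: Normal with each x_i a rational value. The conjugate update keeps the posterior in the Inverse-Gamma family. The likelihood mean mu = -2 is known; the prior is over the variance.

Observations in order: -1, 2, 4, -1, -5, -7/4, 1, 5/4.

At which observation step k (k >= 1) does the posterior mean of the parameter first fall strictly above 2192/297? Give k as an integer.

obs 1: x=-1 → posterior Inverse-Gamma(11/4, 13/6)
obs 2: x=2 → posterior Inverse-Gamma(13/4, 61/6)
obs 3: x=4 → posterior Inverse-Gamma(15/4, 169/6)
obs 4: x=-1 → posterior Inverse-Gamma(17/4, 86/3)
obs 5: x=-5 → posterior Inverse-Gamma(19/4, 199/6)
obs 6: x=-7/4 → posterior Inverse-Gamma(21/4, 3187/96)
obs 7: x=1 → posterior Inverse-Gamma(23/4, 3619/96)
obs 8: x=5/4 → posterior Inverse-Gamma(25/4, 2063/48)

k = 3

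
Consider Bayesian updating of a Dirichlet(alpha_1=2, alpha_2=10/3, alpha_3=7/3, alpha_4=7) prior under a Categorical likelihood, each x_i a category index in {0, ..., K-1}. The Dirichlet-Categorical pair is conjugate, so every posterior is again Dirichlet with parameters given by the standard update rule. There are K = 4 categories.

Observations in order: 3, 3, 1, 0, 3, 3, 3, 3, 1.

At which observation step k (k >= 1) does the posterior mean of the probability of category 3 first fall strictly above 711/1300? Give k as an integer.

obs 1: x=3 → posterior Dirichlet(2, 10/3, 7/3, 8)
obs 2: x=3 → posterior Dirichlet(2, 10/3, 7/3, 9)
obs 3: x=1 → posterior Dirichlet(2, 13/3, 7/3, 9)
obs 4: x=0 → posterior Dirichlet(3, 13/3, 7/3, 9)
obs 5: x=3 → posterior Dirichlet(3, 13/3, 7/3, 10)
obs 6: x=3 → posterior Dirichlet(3, 13/3, 7/3, 11)
obs 7: x=3 → posterior Dirichlet(3, 13/3, 7/3, 12)
obs 8: x=3 → posterior Dirichlet(3, 13/3, 7/3, 13)
obs 9: x=1 → posterior Dirichlet(3, 16/3, 7/3, 13)

k = 7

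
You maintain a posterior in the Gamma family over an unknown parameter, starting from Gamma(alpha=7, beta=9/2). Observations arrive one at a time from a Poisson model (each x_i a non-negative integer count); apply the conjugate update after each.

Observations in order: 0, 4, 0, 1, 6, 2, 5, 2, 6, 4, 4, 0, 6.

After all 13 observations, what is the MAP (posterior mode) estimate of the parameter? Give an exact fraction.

92/35

obs 1: x=0 → posterior Gamma(7, 11/2)
obs 2: x=4 → posterior Gamma(11, 13/2)
obs 3: x=0 → posterior Gamma(11, 15/2)
obs 4: x=1 → posterior Gamma(12, 17/2)
obs 5: x=6 → posterior Gamma(18, 19/2)
obs 6: x=2 → posterior Gamma(20, 21/2)
obs 7: x=5 → posterior Gamma(25, 23/2)
obs 8: x=2 → posterior Gamma(27, 25/2)
obs 9: x=6 → posterior Gamma(33, 27/2)
obs 10: x=4 → posterior Gamma(37, 29/2)
obs 11: x=4 → posterior Gamma(41, 31/2)
obs 12: x=0 → posterior Gamma(41, 33/2)
obs 13: x=6 → posterior Gamma(47, 35/2)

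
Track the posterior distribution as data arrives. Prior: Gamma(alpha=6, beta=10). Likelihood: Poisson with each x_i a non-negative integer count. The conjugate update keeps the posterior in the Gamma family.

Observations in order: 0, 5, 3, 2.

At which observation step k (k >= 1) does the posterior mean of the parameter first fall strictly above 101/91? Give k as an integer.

k = 4

obs 1: x=0 → posterior Gamma(6, 11)
obs 2: x=5 → posterior Gamma(11, 12)
obs 3: x=3 → posterior Gamma(14, 13)
obs 4: x=2 → posterior Gamma(16, 14)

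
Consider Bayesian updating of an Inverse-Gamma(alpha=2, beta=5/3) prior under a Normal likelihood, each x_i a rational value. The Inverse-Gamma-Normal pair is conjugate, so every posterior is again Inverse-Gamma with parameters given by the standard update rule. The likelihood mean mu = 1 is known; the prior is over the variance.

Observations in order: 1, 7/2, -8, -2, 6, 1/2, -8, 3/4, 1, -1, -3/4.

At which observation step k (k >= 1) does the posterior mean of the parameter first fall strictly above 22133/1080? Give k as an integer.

obs 1: x=1 → posterior Inverse-Gamma(5/2, 5/3)
obs 2: x=7/2 → posterior Inverse-Gamma(3, 115/24)
obs 3: x=-8 → posterior Inverse-Gamma(7/2, 1087/24)
obs 4: x=-2 → posterior Inverse-Gamma(4, 1195/24)
obs 5: x=6 → posterior Inverse-Gamma(9/2, 1495/24)
obs 6: x=1/2 → posterior Inverse-Gamma(5, 749/12)
obs 7: x=-8 → posterior Inverse-Gamma(11/2, 1235/12)
obs 8: x=3/4 → posterior Inverse-Gamma(6, 9883/96)
obs 9: x=1 → posterior Inverse-Gamma(13/2, 9883/96)
obs 10: x=-1 → posterior Inverse-Gamma(7, 10075/96)
obs 11: x=-3/4 → posterior Inverse-Gamma(15/2, 5111/48)

k = 7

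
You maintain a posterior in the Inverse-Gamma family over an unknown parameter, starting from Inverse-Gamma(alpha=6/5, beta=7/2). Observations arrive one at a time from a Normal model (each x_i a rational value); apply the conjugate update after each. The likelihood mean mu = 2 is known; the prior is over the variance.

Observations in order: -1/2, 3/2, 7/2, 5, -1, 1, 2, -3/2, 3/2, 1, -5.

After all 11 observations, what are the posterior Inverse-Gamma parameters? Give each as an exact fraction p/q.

alpha=67/10, beta=389/8

obs 1: x=-1/2 → posterior Inverse-Gamma(17/10, 53/8)
obs 2: x=3/2 → posterior Inverse-Gamma(11/5, 27/4)
obs 3: x=7/2 → posterior Inverse-Gamma(27/10, 63/8)
obs 4: x=5 → posterior Inverse-Gamma(16/5, 99/8)
obs 5: x=-1 → posterior Inverse-Gamma(37/10, 135/8)
obs 6: x=1 → posterior Inverse-Gamma(21/5, 139/8)
obs 7: x=2 → posterior Inverse-Gamma(47/10, 139/8)
obs 8: x=-3/2 → posterior Inverse-Gamma(26/5, 47/2)
obs 9: x=3/2 → posterior Inverse-Gamma(57/10, 189/8)
obs 10: x=1 → posterior Inverse-Gamma(31/5, 193/8)
obs 11: x=-5 → posterior Inverse-Gamma(67/10, 389/8)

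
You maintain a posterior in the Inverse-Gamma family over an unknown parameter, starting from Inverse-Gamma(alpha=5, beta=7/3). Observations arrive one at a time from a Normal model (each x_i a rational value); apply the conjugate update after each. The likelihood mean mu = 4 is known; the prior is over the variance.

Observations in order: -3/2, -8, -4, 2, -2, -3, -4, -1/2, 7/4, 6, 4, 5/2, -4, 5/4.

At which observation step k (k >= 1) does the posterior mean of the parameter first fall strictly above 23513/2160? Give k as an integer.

obs 1: x=-3/2 → posterior Inverse-Gamma(11/2, 419/24)
obs 2: x=-8 → posterior Inverse-Gamma(6, 2147/24)
obs 3: x=-4 → posterior Inverse-Gamma(13/2, 2915/24)
obs 4: x=2 → posterior Inverse-Gamma(7, 2963/24)
obs 5: x=-2 → posterior Inverse-Gamma(15/2, 3395/24)
obs 6: x=-3 → posterior Inverse-Gamma(8, 3983/24)
obs 7: x=-4 → posterior Inverse-Gamma(17/2, 4751/24)
obs 8: x=-1/2 → posterior Inverse-Gamma(9, 2497/12)
obs 9: x=7/4 → posterior Inverse-Gamma(19/2, 20219/96)
obs 10: x=6 → posterior Inverse-Gamma(10, 20411/96)
obs 11: x=4 → posterior Inverse-Gamma(21/2, 20411/96)
obs 12: x=5/2 → posterior Inverse-Gamma(11, 20519/96)
obs 13: x=-4 → posterior Inverse-Gamma(23/2, 23591/96)
obs 14: x=5/4 → posterior Inverse-Gamma(12, 11977/48)

k = 2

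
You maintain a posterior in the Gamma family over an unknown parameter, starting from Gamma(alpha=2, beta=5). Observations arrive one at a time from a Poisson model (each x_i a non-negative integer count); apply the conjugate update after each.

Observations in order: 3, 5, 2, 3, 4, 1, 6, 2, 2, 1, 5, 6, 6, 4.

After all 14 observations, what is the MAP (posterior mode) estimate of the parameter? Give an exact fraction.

obs 1: x=3 → posterior Gamma(5, 6)
obs 2: x=5 → posterior Gamma(10, 7)
obs 3: x=2 → posterior Gamma(12, 8)
obs 4: x=3 → posterior Gamma(15, 9)
obs 5: x=4 → posterior Gamma(19, 10)
obs 6: x=1 → posterior Gamma(20, 11)
obs 7: x=6 → posterior Gamma(26, 12)
obs 8: x=2 → posterior Gamma(28, 13)
obs 9: x=2 → posterior Gamma(30, 14)
obs 10: x=1 → posterior Gamma(31, 15)
obs 11: x=5 → posterior Gamma(36, 16)
obs 12: x=6 → posterior Gamma(42, 17)
obs 13: x=6 → posterior Gamma(48, 18)
obs 14: x=4 → posterior Gamma(52, 19)

51/19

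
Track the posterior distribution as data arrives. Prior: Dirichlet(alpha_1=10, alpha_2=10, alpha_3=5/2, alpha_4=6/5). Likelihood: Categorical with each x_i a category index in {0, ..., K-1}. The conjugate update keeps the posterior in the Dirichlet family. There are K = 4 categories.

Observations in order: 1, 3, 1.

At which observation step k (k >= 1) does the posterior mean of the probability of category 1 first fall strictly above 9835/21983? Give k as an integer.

k = 3

obs 1: x=1 → posterior Dirichlet(10, 11, 5/2, 6/5)
obs 2: x=3 → posterior Dirichlet(10, 11, 5/2, 11/5)
obs 3: x=1 → posterior Dirichlet(10, 12, 5/2, 11/5)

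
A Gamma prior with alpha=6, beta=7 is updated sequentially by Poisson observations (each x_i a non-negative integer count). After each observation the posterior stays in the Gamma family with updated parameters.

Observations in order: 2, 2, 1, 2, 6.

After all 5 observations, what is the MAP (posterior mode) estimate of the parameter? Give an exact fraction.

obs 1: x=2 → posterior Gamma(8, 8)
obs 2: x=2 → posterior Gamma(10, 9)
obs 3: x=1 → posterior Gamma(11, 10)
obs 4: x=2 → posterior Gamma(13, 11)
obs 5: x=6 → posterior Gamma(19, 12)

3/2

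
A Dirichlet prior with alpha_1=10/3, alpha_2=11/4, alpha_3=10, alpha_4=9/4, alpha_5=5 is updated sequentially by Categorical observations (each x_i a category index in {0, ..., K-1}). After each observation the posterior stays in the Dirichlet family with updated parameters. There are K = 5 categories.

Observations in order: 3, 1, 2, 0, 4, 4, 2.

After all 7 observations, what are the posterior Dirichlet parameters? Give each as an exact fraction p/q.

obs 1: x=3 → posterior Dirichlet(10/3, 11/4, 10, 13/4, 5)
obs 2: x=1 → posterior Dirichlet(10/3, 15/4, 10, 13/4, 5)
obs 3: x=2 → posterior Dirichlet(10/3, 15/4, 11, 13/4, 5)
obs 4: x=0 → posterior Dirichlet(13/3, 15/4, 11, 13/4, 5)
obs 5: x=4 → posterior Dirichlet(13/3, 15/4, 11, 13/4, 6)
obs 6: x=4 → posterior Dirichlet(13/3, 15/4, 11, 13/4, 7)
obs 7: x=2 → posterior Dirichlet(13/3, 15/4, 12, 13/4, 7)

alpha_1=13/3, alpha_2=15/4, alpha_3=12, alpha_4=13/4, alpha_5=7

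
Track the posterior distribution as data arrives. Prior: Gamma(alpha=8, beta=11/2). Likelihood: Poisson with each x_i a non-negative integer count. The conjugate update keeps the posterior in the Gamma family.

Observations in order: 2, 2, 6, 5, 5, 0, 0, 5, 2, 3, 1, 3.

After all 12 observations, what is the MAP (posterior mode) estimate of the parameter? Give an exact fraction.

82/35

obs 1: x=2 → posterior Gamma(10, 13/2)
obs 2: x=2 → posterior Gamma(12, 15/2)
obs 3: x=6 → posterior Gamma(18, 17/2)
obs 4: x=5 → posterior Gamma(23, 19/2)
obs 5: x=5 → posterior Gamma(28, 21/2)
obs 6: x=0 → posterior Gamma(28, 23/2)
obs 7: x=0 → posterior Gamma(28, 25/2)
obs 8: x=5 → posterior Gamma(33, 27/2)
obs 9: x=2 → posterior Gamma(35, 29/2)
obs 10: x=3 → posterior Gamma(38, 31/2)
obs 11: x=1 → posterior Gamma(39, 33/2)
obs 12: x=3 → posterior Gamma(42, 35/2)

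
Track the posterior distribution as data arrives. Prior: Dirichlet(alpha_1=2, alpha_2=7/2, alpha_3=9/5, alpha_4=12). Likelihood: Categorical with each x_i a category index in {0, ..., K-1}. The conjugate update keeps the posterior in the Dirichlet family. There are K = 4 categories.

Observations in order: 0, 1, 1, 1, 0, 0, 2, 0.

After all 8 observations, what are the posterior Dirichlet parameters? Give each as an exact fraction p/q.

alpha_1=6, alpha_2=13/2, alpha_3=14/5, alpha_4=12

obs 1: x=0 → posterior Dirichlet(3, 7/2, 9/5, 12)
obs 2: x=1 → posterior Dirichlet(3, 9/2, 9/5, 12)
obs 3: x=1 → posterior Dirichlet(3, 11/2, 9/5, 12)
obs 4: x=1 → posterior Dirichlet(3, 13/2, 9/5, 12)
obs 5: x=0 → posterior Dirichlet(4, 13/2, 9/5, 12)
obs 6: x=0 → posterior Dirichlet(5, 13/2, 9/5, 12)
obs 7: x=2 → posterior Dirichlet(5, 13/2, 14/5, 12)
obs 8: x=0 → posterior Dirichlet(6, 13/2, 14/5, 12)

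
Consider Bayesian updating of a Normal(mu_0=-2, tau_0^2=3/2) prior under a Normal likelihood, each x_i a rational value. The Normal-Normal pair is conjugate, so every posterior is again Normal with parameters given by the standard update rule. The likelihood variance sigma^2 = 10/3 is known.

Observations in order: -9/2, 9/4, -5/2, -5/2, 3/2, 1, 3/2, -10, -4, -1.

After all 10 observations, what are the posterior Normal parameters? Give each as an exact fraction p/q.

mu_0=-817/440, tau_0^2=3/11

obs 1: x=-9/2 → posterior Normal(-161/58, 30/29)
obs 2: x=9/4 → posterior Normal(-241/152, 15/19)
obs 3: x=-5/2 → posterior Normal(-331/188, 30/47)
obs 4: x=-5/2 → posterior Normal(-421/224, 15/28)
obs 5: x=3/2 → posterior Normal(-367/260, 6/13)
obs 6: x=1 → posterior Normal(-331/296, 15/37)
obs 7: x=3/2 → posterior Normal(-277/332, 30/83)
obs 8: x=-10 → posterior Normal(-637/368, 15/46)
obs 9: x=-4 → posterior Normal(-781/404, 30/101)
obs 10: x=-1 → posterior Normal(-817/440, 3/11)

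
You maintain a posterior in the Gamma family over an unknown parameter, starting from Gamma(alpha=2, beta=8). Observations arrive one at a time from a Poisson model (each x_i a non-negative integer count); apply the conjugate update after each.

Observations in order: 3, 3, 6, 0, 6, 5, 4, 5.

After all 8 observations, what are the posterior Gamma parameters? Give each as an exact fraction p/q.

obs 1: x=3 → posterior Gamma(5, 9)
obs 2: x=3 → posterior Gamma(8, 10)
obs 3: x=6 → posterior Gamma(14, 11)
obs 4: x=0 → posterior Gamma(14, 12)
obs 5: x=6 → posterior Gamma(20, 13)
obs 6: x=5 → posterior Gamma(25, 14)
obs 7: x=4 → posterior Gamma(29, 15)
obs 8: x=5 → posterior Gamma(34, 16)

alpha=34, beta=16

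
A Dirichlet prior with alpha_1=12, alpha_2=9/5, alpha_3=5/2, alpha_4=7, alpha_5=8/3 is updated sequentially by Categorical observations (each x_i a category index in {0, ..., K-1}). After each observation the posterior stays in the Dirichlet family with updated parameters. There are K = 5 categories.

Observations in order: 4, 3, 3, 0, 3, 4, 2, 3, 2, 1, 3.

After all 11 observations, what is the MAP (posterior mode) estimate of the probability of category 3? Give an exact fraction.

obs 1: x=4 → posterior Dirichlet(12, 9/5, 5/2, 7, 11/3)
obs 2: x=3 → posterior Dirichlet(12, 9/5, 5/2, 8, 11/3)
obs 3: x=3 → posterior Dirichlet(12, 9/5, 5/2, 9, 11/3)
obs 4: x=0 → posterior Dirichlet(13, 9/5, 5/2, 9, 11/3)
obs 5: x=3 → posterior Dirichlet(13, 9/5, 5/2, 10, 11/3)
obs 6: x=4 → posterior Dirichlet(13, 9/5, 5/2, 10, 14/3)
obs 7: x=2 → posterior Dirichlet(13, 9/5, 7/2, 10, 14/3)
obs 8: x=3 → posterior Dirichlet(13, 9/5, 7/2, 11, 14/3)
obs 9: x=2 → posterior Dirichlet(13, 9/5, 9/2, 11, 14/3)
obs 10: x=1 → posterior Dirichlet(13, 14/5, 9/2, 11, 14/3)
obs 11: x=3 → posterior Dirichlet(13, 14/5, 9/2, 12, 14/3)

330/959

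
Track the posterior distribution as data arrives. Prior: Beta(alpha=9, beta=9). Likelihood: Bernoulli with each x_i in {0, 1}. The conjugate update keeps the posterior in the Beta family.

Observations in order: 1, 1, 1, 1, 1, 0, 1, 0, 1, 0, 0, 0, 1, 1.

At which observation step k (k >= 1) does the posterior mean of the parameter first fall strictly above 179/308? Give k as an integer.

obs 1: x=1 → posterior Beta(10, 9)
obs 2: x=1 → posterior Beta(11, 9)
obs 3: x=1 → posterior Beta(12, 9)
obs 4: x=1 → posterior Beta(13, 9)
obs 5: x=1 → posterior Beta(14, 9)
obs 6: x=0 → posterior Beta(14, 10)
obs 7: x=1 → posterior Beta(15, 10)
obs 8: x=0 → posterior Beta(15, 11)
obs 9: x=1 → posterior Beta(16, 11)
obs 10: x=0 → posterior Beta(16, 12)
obs 11: x=0 → posterior Beta(16, 13)
obs 12: x=0 → posterior Beta(16, 14)
obs 13: x=1 → posterior Beta(17, 14)
obs 14: x=1 → posterior Beta(18, 14)

k = 4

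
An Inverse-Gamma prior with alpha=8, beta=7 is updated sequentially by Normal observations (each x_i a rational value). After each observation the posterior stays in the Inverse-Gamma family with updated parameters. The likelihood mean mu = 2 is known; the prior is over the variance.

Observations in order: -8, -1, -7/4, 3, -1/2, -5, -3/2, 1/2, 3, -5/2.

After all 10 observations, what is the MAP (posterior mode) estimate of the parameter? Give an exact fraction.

obs 1: x=-8 → posterior Inverse-Gamma(17/2, 57)
obs 2: x=-1 → posterior Inverse-Gamma(9, 123/2)
obs 3: x=-7/4 → posterior Inverse-Gamma(19/2, 2193/32)
obs 4: x=3 → posterior Inverse-Gamma(10, 2209/32)
obs 5: x=-1/2 → posterior Inverse-Gamma(21/2, 2309/32)
obs 6: x=-5 → posterior Inverse-Gamma(11, 3093/32)
obs 7: x=-3/2 → posterior Inverse-Gamma(23/2, 3289/32)
obs 8: x=1/2 → posterior Inverse-Gamma(12, 3325/32)
obs 9: x=3 → posterior Inverse-Gamma(25/2, 3341/32)
obs 10: x=-5/2 → posterior Inverse-Gamma(13, 3665/32)

3665/448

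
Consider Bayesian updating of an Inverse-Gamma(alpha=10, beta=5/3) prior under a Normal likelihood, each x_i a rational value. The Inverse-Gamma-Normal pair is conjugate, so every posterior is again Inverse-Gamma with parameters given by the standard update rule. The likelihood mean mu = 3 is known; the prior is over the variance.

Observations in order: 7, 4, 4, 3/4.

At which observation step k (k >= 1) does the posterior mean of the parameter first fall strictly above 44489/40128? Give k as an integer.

obs 1: x=7 → posterior Inverse-Gamma(21/2, 29/3)
obs 2: x=4 → posterior Inverse-Gamma(11, 61/6)
obs 3: x=4 → posterior Inverse-Gamma(23/2, 32/3)
obs 4: x=3/4 → posterior Inverse-Gamma(12, 1267/96)

k = 4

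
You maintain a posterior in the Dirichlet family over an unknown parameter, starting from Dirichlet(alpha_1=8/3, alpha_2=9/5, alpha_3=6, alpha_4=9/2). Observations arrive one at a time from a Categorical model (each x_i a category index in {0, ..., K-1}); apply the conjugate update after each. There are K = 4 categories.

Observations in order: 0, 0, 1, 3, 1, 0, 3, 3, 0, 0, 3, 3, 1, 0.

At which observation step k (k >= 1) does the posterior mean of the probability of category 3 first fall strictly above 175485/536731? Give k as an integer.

obs 1: x=0 → posterior Dirichlet(11/3, 9/5, 6, 9/2)
obs 2: x=0 → posterior Dirichlet(14/3, 9/5, 6, 9/2)
obs 3: x=1 → posterior Dirichlet(14/3, 14/5, 6, 9/2)
obs 4: x=3 → posterior Dirichlet(14/3, 14/5, 6, 11/2)
obs 5: x=1 → posterior Dirichlet(14/3, 19/5, 6, 11/2)
obs 6: x=0 → posterior Dirichlet(17/3, 19/5, 6, 11/2)
obs 7: x=3 → posterior Dirichlet(17/3, 19/5, 6, 13/2)
obs 8: x=3 → posterior Dirichlet(17/3, 19/5, 6, 15/2)
obs 9: x=0 → posterior Dirichlet(20/3, 19/5, 6, 15/2)
obs 10: x=0 → posterior Dirichlet(23/3, 19/5, 6, 15/2)
obs 11: x=3 → posterior Dirichlet(23/3, 19/5, 6, 17/2)
obs 12: x=3 → posterior Dirichlet(23/3, 19/5, 6, 19/2)
obs 13: x=1 → posterior Dirichlet(23/3, 24/5, 6, 19/2)
obs 14: x=0 → posterior Dirichlet(26/3, 24/5, 6, 19/2)

k = 11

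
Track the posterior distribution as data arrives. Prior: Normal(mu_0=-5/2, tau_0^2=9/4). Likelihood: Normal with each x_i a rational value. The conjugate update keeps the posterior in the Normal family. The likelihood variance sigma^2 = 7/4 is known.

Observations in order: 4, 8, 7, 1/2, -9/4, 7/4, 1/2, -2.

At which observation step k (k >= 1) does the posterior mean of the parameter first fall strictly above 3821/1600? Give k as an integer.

k = 2

obs 1: x=4 → posterior Normal(37/32, 63/64)
obs 2: x=8 → posterior Normal(181/50, 63/100)
obs 3: x=7 → posterior Normal(307/68, 63/136)
obs 4: x=1/2 → posterior Normal(158/43, 63/172)
obs 5: x=-9/4 → posterior Normal(551/208, 63/208)
obs 6: x=7/4 → posterior Normal(307/122, 63/244)
obs 7: x=1/2 → posterior Normal(79/35, 9/40)
obs 8: x=-2 → posterior Normal(140/79, 63/316)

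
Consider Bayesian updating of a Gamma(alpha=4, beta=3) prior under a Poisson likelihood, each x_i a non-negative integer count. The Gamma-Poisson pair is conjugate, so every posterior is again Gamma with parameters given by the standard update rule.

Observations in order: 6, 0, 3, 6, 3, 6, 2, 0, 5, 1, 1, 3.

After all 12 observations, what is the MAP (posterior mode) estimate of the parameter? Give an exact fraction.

obs 1: x=6 → posterior Gamma(10, 4)
obs 2: x=0 → posterior Gamma(10, 5)
obs 3: x=3 → posterior Gamma(13, 6)
obs 4: x=6 → posterior Gamma(19, 7)
obs 5: x=3 → posterior Gamma(22, 8)
obs 6: x=6 → posterior Gamma(28, 9)
obs 7: x=2 → posterior Gamma(30, 10)
obs 8: x=0 → posterior Gamma(30, 11)
obs 9: x=5 → posterior Gamma(35, 12)
obs 10: x=1 → posterior Gamma(36, 13)
obs 11: x=1 → posterior Gamma(37, 14)
obs 12: x=3 → posterior Gamma(40, 15)

13/5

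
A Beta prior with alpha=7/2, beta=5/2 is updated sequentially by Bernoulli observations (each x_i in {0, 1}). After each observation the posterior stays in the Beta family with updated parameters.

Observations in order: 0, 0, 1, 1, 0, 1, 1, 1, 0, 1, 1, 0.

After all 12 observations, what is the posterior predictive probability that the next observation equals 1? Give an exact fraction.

obs 1: x=0 → posterior Beta(7/2, 7/2)
obs 2: x=0 → posterior Beta(7/2, 9/2)
obs 3: x=1 → posterior Beta(9/2, 9/2)
obs 4: x=1 → posterior Beta(11/2, 9/2)
obs 5: x=0 → posterior Beta(11/2, 11/2)
obs 6: x=1 → posterior Beta(13/2, 11/2)
obs 7: x=1 → posterior Beta(15/2, 11/2)
obs 8: x=1 → posterior Beta(17/2, 11/2)
obs 9: x=0 → posterior Beta(17/2, 13/2)
obs 10: x=1 → posterior Beta(19/2, 13/2)
obs 11: x=1 → posterior Beta(21/2, 13/2)
obs 12: x=0 → posterior Beta(21/2, 15/2)

7/12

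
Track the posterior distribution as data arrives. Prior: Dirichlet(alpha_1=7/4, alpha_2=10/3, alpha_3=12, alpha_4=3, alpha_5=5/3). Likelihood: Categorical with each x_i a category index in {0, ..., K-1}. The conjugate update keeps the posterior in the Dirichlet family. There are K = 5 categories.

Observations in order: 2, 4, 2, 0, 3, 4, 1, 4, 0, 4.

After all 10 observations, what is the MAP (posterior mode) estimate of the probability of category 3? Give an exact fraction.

obs 1: x=2 → posterior Dirichlet(7/4, 10/3, 13, 3, 5/3)
obs 2: x=4 → posterior Dirichlet(7/4, 10/3, 13, 3, 8/3)
obs 3: x=2 → posterior Dirichlet(7/4, 10/3, 14, 3, 8/3)
obs 4: x=0 → posterior Dirichlet(11/4, 10/3, 14, 3, 8/3)
obs 5: x=3 → posterior Dirichlet(11/4, 10/3, 14, 4, 8/3)
obs 6: x=4 → posterior Dirichlet(11/4, 10/3, 14, 4, 11/3)
obs 7: x=1 → posterior Dirichlet(11/4, 13/3, 14, 4, 11/3)
obs 8: x=4 → posterior Dirichlet(11/4, 13/3, 14, 4, 14/3)
obs 9: x=0 → posterior Dirichlet(15/4, 13/3, 14, 4, 14/3)
obs 10: x=4 → posterior Dirichlet(15/4, 13/3, 14, 4, 17/3)

12/107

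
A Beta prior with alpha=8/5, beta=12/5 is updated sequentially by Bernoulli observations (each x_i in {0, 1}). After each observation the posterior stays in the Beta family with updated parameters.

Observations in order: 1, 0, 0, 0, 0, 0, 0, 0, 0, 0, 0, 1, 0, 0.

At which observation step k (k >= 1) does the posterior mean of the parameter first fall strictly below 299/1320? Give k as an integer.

k = 8

obs 1: x=1 → posterior Beta(13/5, 12/5)
obs 2: x=0 → posterior Beta(13/5, 17/5)
obs 3: x=0 → posterior Beta(13/5, 22/5)
obs 4: x=0 → posterior Beta(13/5, 27/5)
obs 5: x=0 → posterior Beta(13/5, 32/5)
obs 6: x=0 → posterior Beta(13/5, 37/5)
obs 7: x=0 → posterior Beta(13/5, 42/5)
obs 8: x=0 → posterior Beta(13/5, 47/5)
obs 9: x=0 → posterior Beta(13/5, 52/5)
obs 10: x=0 → posterior Beta(13/5, 57/5)
obs 11: x=0 → posterior Beta(13/5, 62/5)
obs 12: x=1 → posterior Beta(18/5, 62/5)
obs 13: x=0 → posterior Beta(18/5, 67/5)
obs 14: x=0 → posterior Beta(18/5, 72/5)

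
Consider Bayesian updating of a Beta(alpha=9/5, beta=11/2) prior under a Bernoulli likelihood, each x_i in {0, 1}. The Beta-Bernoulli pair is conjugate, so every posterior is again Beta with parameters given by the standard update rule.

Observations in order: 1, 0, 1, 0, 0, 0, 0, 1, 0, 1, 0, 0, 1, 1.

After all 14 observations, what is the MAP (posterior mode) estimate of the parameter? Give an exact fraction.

68/193

obs 1: x=1 → posterior Beta(14/5, 11/2)
obs 2: x=0 → posterior Beta(14/5, 13/2)
obs 3: x=1 → posterior Beta(19/5, 13/2)
obs 4: x=0 → posterior Beta(19/5, 15/2)
obs 5: x=0 → posterior Beta(19/5, 17/2)
obs 6: x=0 → posterior Beta(19/5, 19/2)
obs 7: x=0 → posterior Beta(19/5, 21/2)
obs 8: x=1 → posterior Beta(24/5, 21/2)
obs 9: x=0 → posterior Beta(24/5, 23/2)
obs 10: x=1 → posterior Beta(29/5, 23/2)
obs 11: x=0 → posterior Beta(29/5, 25/2)
obs 12: x=0 → posterior Beta(29/5, 27/2)
obs 13: x=1 → posterior Beta(34/5, 27/2)
obs 14: x=1 → posterior Beta(39/5, 27/2)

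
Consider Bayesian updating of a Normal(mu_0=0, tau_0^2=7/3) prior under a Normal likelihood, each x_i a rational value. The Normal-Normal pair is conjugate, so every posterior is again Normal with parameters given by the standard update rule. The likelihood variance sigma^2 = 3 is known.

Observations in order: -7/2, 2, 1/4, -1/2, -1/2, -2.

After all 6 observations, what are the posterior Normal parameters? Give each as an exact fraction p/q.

obs 1: x=-7/2 → posterior Normal(-49/32, 21/16)
obs 2: x=2 → posterior Normal(-21/46, 21/23)
obs 3: x=1/4 → posterior Normal(-7/24, 7/10)
obs 4: x=-1/2 → posterior Normal(-49/148, 21/37)
obs 5: x=-1/2 → posterior Normal(-63/176, 21/44)
obs 6: x=-2 → posterior Normal(-7/12, 7/17)

mu_0=-7/12, tau_0^2=7/17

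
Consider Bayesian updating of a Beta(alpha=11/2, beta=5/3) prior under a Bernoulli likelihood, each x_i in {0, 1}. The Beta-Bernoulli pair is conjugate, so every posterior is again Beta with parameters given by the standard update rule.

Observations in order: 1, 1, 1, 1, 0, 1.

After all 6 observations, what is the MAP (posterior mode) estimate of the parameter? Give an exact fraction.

57/67

obs 1: x=1 → posterior Beta(13/2, 5/3)
obs 2: x=1 → posterior Beta(15/2, 5/3)
obs 3: x=1 → posterior Beta(17/2, 5/3)
obs 4: x=1 → posterior Beta(19/2, 5/3)
obs 5: x=0 → posterior Beta(19/2, 8/3)
obs 6: x=1 → posterior Beta(21/2, 8/3)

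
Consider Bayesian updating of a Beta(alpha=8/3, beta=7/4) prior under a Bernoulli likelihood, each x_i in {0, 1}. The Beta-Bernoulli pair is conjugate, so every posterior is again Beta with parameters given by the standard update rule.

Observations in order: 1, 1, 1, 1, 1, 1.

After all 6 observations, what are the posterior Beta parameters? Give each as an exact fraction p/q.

obs 1: x=1 → posterior Beta(11/3, 7/4)
obs 2: x=1 → posterior Beta(14/3, 7/4)
obs 3: x=1 → posterior Beta(17/3, 7/4)
obs 4: x=1 → posterior Beta(20/3, 7/4)
obs 5: x=1 → posterior Beta(23/3, 7/4)
obs 6: x=1 → posterior Beta(26/3, 7/4)

alpha=26/3, beta=7/4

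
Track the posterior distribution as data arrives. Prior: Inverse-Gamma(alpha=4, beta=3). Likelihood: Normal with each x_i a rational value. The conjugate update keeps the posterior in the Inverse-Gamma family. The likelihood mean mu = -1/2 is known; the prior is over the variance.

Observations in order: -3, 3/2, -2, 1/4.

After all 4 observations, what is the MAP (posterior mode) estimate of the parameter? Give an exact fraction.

obs 1: x=-3 → posterior Inverse-Gamma(9/2, 49/8)
obs 2: x=3/2 → posterior Inverse-Gamma(5, 65/8)
obs 3: x=-2 → posterior Inverse-Gamma(11/2, 37/4)
obs 4: x=1/4 → posterior Inverse-Gamma(6, 305/32)

305/224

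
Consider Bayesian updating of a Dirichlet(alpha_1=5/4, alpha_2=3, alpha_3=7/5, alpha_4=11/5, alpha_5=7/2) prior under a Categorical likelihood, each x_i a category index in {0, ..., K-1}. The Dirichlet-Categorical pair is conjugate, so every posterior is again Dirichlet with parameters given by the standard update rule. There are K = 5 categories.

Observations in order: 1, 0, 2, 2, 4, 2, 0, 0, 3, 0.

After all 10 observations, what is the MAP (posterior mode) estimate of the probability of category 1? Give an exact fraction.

20/109

obs 1: x=1 → posterior Dirichlet(5/4, 4, 7/5, 11/5, 7/2)
obs 2: x=0 → posterior Dirichlet(9/4, 4, 7/5, 11/5, 7/2)
obs 3: x=2 → posterior Dirichlet(9/4, 4, 12/5, 11/5, 7/2)
obs 4: x=2 → posterior Dirichlet(9/4, 4, 17/5, 11/5, 7/2)
obs 5: x=4 → posterior Dirichlet(9/4, 4, 17/5, 11/5, 9/2)
obs 6: x=2 → posterior Dirichlet(9/4, 4, 22/5, 11/5, 9/2)
obs 7: x=0 → posterior Dirichlet(13/4, 4, 22/5, 11/5, 9/2)
obs 8: x=0 → posterior Dirichlet(17/4, 4, 22/5, 11/5, 9/2)
obs 9: x=3 → posterior Dirichlet(17/4, 4, 22/5, 16/5, 9/2)
obs 10: x=0 → posterior Dirichlet(21/4, 4, 22/5, 16/5, 9/2)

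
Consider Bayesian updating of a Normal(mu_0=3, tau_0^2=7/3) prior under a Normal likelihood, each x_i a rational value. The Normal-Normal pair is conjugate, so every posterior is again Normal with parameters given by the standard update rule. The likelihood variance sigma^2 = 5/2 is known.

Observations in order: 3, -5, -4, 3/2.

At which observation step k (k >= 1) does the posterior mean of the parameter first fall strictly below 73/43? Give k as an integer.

obs 1: x=3 → posterior Normal(3, 35/29)
obs 2: x=-5 → posterior Normal(17/43, 35/43)
obs 3: x=-4 → posterior Normal(-13/19, 35/57)
obs 4: x=3/2 → posterior Normal(-18/71, 35/71)

k = 2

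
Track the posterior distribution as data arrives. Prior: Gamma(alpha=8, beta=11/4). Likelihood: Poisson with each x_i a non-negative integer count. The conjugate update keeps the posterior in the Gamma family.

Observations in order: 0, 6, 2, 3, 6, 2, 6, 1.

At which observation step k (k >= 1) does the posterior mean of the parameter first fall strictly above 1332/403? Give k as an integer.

obs 1: x=0 → posterior Gamma(8, 15/4)
obs 2: x=6 → posterior Gamma(14, 19/4)
obs 3: x=2 → posterior Gamma(16, 23/4)
obs 4: x=3 → posterior Gamma(19, 27/4)
obs 5: x=6 → posterior Gamma(25, 31/4)
obs 6: x=2 → posterior Gamma(27, 35/4)
obs 7: x=6 → posterior Gamma(33, 39/4)
obs 8: x=1 → posterior Gamma(34, 43/4)

k = 7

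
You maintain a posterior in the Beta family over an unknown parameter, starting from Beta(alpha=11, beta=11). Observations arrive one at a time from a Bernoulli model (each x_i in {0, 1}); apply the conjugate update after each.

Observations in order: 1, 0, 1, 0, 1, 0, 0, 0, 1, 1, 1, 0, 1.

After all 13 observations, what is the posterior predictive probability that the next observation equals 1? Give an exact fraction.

obs 1: x=1 → posterior Beta(12, 11)
obs 2: x=0 → posterior Beta(12, 12)
obs 3: x=1 → posterior Beta(13, 12)
obs 4: x=0 → posterior Beta(13, 13)
obs 5: x=1 → posterior Beta(14, 13)
obs 6: x=0 → posterior Beta(14, 14)
obs 7: x=0 → posterior Beta(14, 15)
obs 8: x=0 → posterior Beta(14, 16)
obs 9: x=1 → posterior Beta(15, 16)
obs 10: x=1 → posterior Beta(16, 16)
obs 11: x=1 → posterior Beta(17, 16)
obs 12: x=0 → posterior Beta(17, 17)
obs 13: x=1 → posterior Beta(18, 17)

18/35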